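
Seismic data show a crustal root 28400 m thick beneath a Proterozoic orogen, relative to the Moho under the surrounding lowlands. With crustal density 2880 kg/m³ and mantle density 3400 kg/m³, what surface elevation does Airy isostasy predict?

Isostatic balance requires: ρ_c h = (ρ_m − ρ_c) r.
h = r (ρ_m − ρ_c) / ρ_c = 28400 m × (3400 − 2880) / 2880 = 5130 m.

5130 m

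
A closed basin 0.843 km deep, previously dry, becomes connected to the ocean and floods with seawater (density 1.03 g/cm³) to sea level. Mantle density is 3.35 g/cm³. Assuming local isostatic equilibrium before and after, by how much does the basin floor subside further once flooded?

After flooding the water column is d + s deep. Its weight must equal the weight of mantle displaced by the extra subsidence s: (d + s) ρ_w = s ρ_m.
s = d ρ_w / (ρ_m − ρ_w) = 0.843 km × 1.03/(3.35 − 1.03) = 0.374 km.

0.374 km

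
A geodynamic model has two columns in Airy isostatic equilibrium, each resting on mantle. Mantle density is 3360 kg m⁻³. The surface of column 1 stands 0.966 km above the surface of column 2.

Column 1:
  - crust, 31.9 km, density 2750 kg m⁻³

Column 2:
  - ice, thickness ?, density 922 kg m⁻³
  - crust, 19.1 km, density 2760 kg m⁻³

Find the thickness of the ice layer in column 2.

1.95 km

Take the compensation level at the base of the deeper column (depth z_c below the surface of column 1) and equate Σ ρ_i t_i down to z_c; mantle fills any gap and the z_c terms cancel.
Column 1: 31.9×2750 + (z_c − 31.9)×3360
Column 2: 0.966×0 + x×922 + 19.1×2760 + (z_c − 0.966 − 19.1 − x)×3360
The z_c×3360 term appears on both sides and cancels. Collect the known terms of each column as K = Σ(ρt)_known − 3360 × (depth of known layers): K_1 = 87725 − 3360×31.9 = −19459; K_2 = 52716 − 3360×(0.966 + 19.1) = −14705.76.
Balance: K_1 = K_2 − x×(3360 − 922), so x = (K_2 − K_1)/(3360 − 922) = 4753.24/2438 = 1.95 km.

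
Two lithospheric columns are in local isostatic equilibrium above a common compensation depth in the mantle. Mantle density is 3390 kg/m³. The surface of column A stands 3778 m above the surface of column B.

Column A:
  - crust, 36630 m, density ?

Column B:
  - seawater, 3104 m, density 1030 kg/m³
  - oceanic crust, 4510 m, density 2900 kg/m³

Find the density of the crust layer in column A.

2780 kg/m³

Take the compensation level at the base of the deeper column (depth z_c below the surface of column A) and equate Σ ρ_i t_i down to z_c; mantle fills any gap and the z_c terms cancel.
Column A: 36630×ρ + (z_c − 36630)×3390
Column B: 3778×0 + 3104×1030 + 4510×2900 + (z_c − 3778 − 7614)×3390
The z_c×3390 term appears on both sides and cancels. Collect the known terms of each column as K = Σ(ρt)_known − 3390 × (depth of known layers): K_A = 0 − 3390×36630 = −124175700; K_B = 16276120 − 3390×(3778 + 7614) = −22342760.
Balance: K_A + 36630×ρ = K_B, so ρ = (K_B − K_A)/36630 = 101833000/36630 = 2780 kg/m³.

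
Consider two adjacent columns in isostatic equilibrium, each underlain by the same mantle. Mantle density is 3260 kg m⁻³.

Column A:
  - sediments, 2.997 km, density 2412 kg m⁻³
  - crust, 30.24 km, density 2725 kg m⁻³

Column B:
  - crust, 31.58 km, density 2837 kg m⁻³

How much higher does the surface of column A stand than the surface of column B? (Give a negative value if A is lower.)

1.64 km

For any compensation level in the mantle, the mantle terms cancel and isostasy reduces to e = (Σt_A − Σt_B) − (Σ(ρt)_A − Σ(ρt)_B) / ρ_m.
Σt_A = 33.237 km; Σt_B = 31.58 km; Σ(ρt)_A = 89632.764; Σ(ρt)_B = 89592.46 (in km·kg m⁻³).
e = (33.237 − 31.58) − (89632.764 − 89592.46) / 3260 = 1.64 km.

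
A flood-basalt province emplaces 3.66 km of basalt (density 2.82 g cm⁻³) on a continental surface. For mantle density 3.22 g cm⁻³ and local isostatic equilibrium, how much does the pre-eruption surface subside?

3.21 km

Subaerial loading: s = t ρ_load / ρ_m.
s = 3.66 km × 2.82/3.22 = 3.21 km.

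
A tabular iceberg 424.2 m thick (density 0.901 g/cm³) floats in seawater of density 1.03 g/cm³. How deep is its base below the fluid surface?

Draft d = t ρ_obj/ρ_fluid = 424.2 m × 0.901/1.03 = 371 m.

371 m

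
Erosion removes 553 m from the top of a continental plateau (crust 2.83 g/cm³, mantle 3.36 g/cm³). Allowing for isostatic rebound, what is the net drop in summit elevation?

Rebound u = e ρ_c/ρ_m = 553 m × 2.83/3.36 = 465.8 m.
Net surface drop = e − u = 553 m − 465.8 m = e (ρ_m − ρ_c)/ρ_m = 87.2 m.

87.2 m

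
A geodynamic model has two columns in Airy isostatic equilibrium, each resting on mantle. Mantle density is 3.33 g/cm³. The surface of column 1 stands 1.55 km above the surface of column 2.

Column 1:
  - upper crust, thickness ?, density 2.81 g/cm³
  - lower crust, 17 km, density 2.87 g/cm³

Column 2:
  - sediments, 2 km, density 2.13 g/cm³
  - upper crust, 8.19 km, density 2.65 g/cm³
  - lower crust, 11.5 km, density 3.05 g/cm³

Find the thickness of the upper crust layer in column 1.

Take the compensation level at the base of the deeper column (depth z_c below the surface of column 1) and equate Σ ρ_i t_i down to z_c; mantle fills any gap and the z_c terms cancel.
Column 1: x×2.81 + 17×2.87 + (z_c − 17 − x)×3.33
Column 2: 1.55×0 + 2×2.13 + 8.19×2.65 + 11.5×3.05 + (z_c − 1.55 − 21.69)×3.33
The z_c×3.33 term appears on both sides and cancels. Collect the known terms of each column as K = Σ(ρt)_known − 3.33 × (depth of known layers): K_1 = 48.79 − 3.33×17 = −7.82; K_2 = 61.0385 − 3.33×(1.55 + 21.69) = −16.3507.
Balance: K_1 − x×(3.33 − 2.81) = K_2, so x = (K_1 − K_2)/(3.33 − 2.81) = 8.5307/0.52 = 16.4 km.

16.4 km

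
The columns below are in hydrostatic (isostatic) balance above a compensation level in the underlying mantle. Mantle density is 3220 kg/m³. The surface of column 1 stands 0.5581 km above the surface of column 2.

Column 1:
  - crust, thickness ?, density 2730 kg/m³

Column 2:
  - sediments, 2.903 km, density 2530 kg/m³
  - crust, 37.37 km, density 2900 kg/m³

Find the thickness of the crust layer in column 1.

Take the compensation level at the base of the deeper column (depth z_c below the surface of column 1) and equate Σ ρ_i t_i down to z_c; mantle fills any gap and the z_c terms cancel.
Column 1: x×2730 + (z_c − 0 − x)×3220
Column 2: 0.5581×0 + 2.903×2530 + 37.37×2900 + (z_c − 0.5581 − 40.273)×3220
The z_c×3220 term appears on both sides and cancels. Collect the known terms of each column as K = Σ(ρt)_known − 3220 × (depth of known layers): K_1 = 0 − 3220×0 = 0; K_2 = 115717.59 − 3220×(0.5581 + 40.273) = −15758.552.
Balance: K_1 − x×(3220 − 2730) = K_2, so x = (K_1 − K_2)/(3220 − 2730) = 15758.6/490 = 32.2 km.

32.2 km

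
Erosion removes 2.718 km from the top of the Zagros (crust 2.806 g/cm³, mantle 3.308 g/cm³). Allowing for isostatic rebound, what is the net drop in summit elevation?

Rebound u = e ρ_c/ρ_m = 2.718 km × 2.806/3.308 = 2.306 km.
Net surface drop = e − u = 2.718 km − 2.306 km = e (ρ_m − ρ_c)/ρ_m = 0.412 km.

0.412 km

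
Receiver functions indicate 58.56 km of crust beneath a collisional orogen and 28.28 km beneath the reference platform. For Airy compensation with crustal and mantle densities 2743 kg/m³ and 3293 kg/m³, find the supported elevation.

5.06 km

Excess crust Δ = 58.56 km − 28.28 km = 30.28 km, split between elevation h and root r with h + r = Δ.
Airy balance ρ_c h = (ρ_m − ρ_c) r gives r = h ρ_c/(ρ_m − ρ_c), so h (1 + ρ_c/(ρ_m − ρ_c)) = Δ, i.e. h = Δ (ρ_m − ρ_c)/ρ_m.
h = 30.28 km × 550/3293 = 5.06 km.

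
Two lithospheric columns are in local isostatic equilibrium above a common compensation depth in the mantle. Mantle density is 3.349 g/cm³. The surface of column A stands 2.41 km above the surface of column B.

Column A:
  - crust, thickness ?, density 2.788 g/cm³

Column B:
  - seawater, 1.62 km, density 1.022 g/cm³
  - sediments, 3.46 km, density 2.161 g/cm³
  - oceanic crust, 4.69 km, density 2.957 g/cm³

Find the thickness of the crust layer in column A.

31.7 km

Take the compensation level at the base of the deeper column (depth z_c below the surface of column A) and equate Σ ρ_i t_i down to z_c; mantle fills any gap and the z_c terms cancel.
Column A: x×2.788 + (z_c − 0 − x)×3.349
Column B: 2.41×0 + 1.62×1.022 + 3.46×2.161 + 4.69×2.957 + (z_c − 2.41 − 9.77)×3.349
The z_c×3.349 term appears on both sides and cancels. Collect the known terms of each column as K = Σ(ρt)_known − 3.349 × (depth of known layers): K_A = 0 − 3.349×0 = 0; K_B = 23.00103 − 3.349×(2.41 + 9.77) = −17.78979.
Balance: K_A − x×(3.349 − 2.788) = K_B, so x = (K_A − K_B)/(3.349 − 2.788) = 17.7898/0.561 = 31.7 km.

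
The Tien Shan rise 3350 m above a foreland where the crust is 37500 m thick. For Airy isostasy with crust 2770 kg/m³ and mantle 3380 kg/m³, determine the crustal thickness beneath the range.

56100 m

Root depth r = h ρ_c / (ρ_m − ρ_c) = 3350 m × 2770 / 610 = 15210 m.
Total thickness = T + h + r = 37500 m + 3350 m + 15210 m = 56100 m.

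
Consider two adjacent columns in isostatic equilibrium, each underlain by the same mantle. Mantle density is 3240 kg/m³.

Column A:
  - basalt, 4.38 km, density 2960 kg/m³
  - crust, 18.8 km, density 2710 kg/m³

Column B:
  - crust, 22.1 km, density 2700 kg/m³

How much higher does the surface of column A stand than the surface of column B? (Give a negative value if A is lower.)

−0.23 km

For any compensation level in the mantle, the mantle terms cancel and isostasy reduces to e = (Σt_A − Σt_B) − (Σ(ρt)_A − Σ(ρt)_B) / ρ_m.
Σt_A = 23.18 km; Σt_B = 22.1 km; Σ(ρt)_A = 63912.8; Σ(ρt)_B = 59670 (in km·kg/m³).
e = (23.18 − 22.1) − (63912.8 − 59670) / 3240 = −0.23 km.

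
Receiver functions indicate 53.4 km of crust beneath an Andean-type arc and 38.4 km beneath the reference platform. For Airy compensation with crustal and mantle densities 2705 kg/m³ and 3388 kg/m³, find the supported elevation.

Excess crust Δ = 53.4 km − 38.4 km = 15 km, split between elevation h and root r with h + r = Δ.
Airy balance ρ_c h = (ρ_m − ρ_c) r gives r = h ρ_c/(ρ_m − ρ_c), so h (1 + ρ_c/(ρ_m − ρ_c)) = Δ, i.e. h = Δ (ρ_m − ρ_c)/ρ_m.
h = 15 km × 683/3388 = 3.02 km.

3.02 km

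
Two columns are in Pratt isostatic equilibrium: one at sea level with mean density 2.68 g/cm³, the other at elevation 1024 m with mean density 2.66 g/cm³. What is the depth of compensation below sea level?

ρ_ref D = ρ (D + h) → D (ρ_ref − ρ) = ρ h.
D = ρ h/(ρ_ref − ρ) = 2.66 × 1024 m/(2.68 − 2.66) = 136000 m.

136000 m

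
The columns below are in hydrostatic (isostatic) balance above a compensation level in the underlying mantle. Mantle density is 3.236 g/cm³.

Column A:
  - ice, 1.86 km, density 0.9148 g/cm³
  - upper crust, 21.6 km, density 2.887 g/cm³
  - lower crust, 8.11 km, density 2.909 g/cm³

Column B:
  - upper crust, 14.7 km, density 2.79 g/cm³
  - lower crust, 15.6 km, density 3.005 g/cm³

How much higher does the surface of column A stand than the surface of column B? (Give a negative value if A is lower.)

1.34 km

For any compensation level in the mantle, the mantle terms cancel and isostasy reduces to e = (Σt_A − Σt_B) − (Σ(ρt)_A − Σ(ρt)_B) / ρ_m.
Σt_A = 31.57 km; Σt_B = 30.3 km; Σ(ρt)_A = 87.652718; Σ(ρt)_B = 87.891 (in km·g/cm³).
e = (31.57 − 30.3) − (87.652718 − 87.891) / 3.236 = 1.34 km.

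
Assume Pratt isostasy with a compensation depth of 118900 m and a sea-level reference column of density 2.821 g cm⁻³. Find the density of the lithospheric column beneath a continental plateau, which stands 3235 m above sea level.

Pratt balance: ρ_ref D = ρ (D + h).
ρ = ρ_ref D/(D + h) = 2.821 × 118900 m/(118900 m + 3235 m) = 2.75 g cm⁻³.

2.75 g cm⁻³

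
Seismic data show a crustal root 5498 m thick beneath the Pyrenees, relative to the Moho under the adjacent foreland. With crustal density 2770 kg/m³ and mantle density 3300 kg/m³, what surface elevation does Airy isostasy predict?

Equating mass per unit area of the two columns: ρ_c h = (ρ_m − ρ_c) r.
h = r (ρ_m − ρ_c) / ρ_c = 5498 m × (3300 − 2770) / 2770 = 1050 m.

1050 m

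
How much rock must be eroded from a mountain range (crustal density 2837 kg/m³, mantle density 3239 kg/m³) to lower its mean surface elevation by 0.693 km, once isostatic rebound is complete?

Net drop Δ = e − u = e − e ρ_c/ρ_m = e (ρ_m − ρ_c)/ρ_m.
e = Δ ρ_m/(ρ_m − ρ_c) = 0.693 km × 3239/402 = 5.58 km.

5.58 km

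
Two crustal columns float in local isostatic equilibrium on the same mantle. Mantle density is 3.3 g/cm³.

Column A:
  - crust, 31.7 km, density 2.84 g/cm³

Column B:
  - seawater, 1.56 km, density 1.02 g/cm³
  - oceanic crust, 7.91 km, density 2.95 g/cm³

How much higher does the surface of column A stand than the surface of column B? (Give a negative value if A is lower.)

2.5 km

For any compensation level in the mantle, the mantle terms cancel and isostasy reduces to e = (Σt_A − Σt_B) − (Σ(ρt)_A − Σ(ρt)_B) / ρ_m.
Σt_A = 31.7 km; Σt_B = 9.47 km; Σ(ρt)_A = 90.028; Σ(ρt)_B = 24.9257 (in km·g/cm³).
e = (31.7 − 9.47) − (90.028 − 24.9257) / 3.3 = 2.5 km.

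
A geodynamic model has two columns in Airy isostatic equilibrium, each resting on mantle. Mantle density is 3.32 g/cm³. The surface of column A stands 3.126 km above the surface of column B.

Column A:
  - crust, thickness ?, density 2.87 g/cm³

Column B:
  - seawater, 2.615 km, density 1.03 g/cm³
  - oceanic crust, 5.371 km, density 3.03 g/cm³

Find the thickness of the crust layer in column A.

Take the compensation level at the base of the deeper column (depth z_c below the surface of column A) and equate Σ ρ_i t_i down to z_c; mantle fills any gap and the z_c terms cancel.
Column A: x×2.87 + (z_c − 0 − x)×3.32
Column B: 3.126×0 + 2.615×1.03 + 5.371×3.03 + (z_c − 3.126 − 7.986)×3.32
The z_c×3.32 term appears on both sides and cancels. Collect the known terms of each column as K = Σ(ρt)_known − 3.32 × (depth of known layers): K_A = 0 − 3.32×0 = 0; K_B = 18.96758 − 3.32×(3.126 + 7.986) = −17.92426.
Balance: K_A − x×(3.32 − 2.87) = K_B, so x = (K_A − K_B)/(3.32 − 2.87) = 17.9243/0.45 = 39.8 km.

39.8 km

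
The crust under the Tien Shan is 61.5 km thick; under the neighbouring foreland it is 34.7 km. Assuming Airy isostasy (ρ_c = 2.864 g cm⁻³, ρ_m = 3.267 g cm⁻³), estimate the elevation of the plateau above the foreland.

3.31 km

Excess crust Δ = 61.5 km − 34.7 km = 26.8 km, split between elevation h and root r with h + r = Δ.
Airy balance ρ_c h = (ρ_m − ρ_c) r gives r = h ρ_c/(ρ_m − ρ_c), so h (1 + ρ_c/(ρ_m − ρ_c)) = Δ, i.e. h = Δ (ρ_m − ρ_c)/ρ_m.
h = 26.8 km × 0.403/3.267 = 3.31 km.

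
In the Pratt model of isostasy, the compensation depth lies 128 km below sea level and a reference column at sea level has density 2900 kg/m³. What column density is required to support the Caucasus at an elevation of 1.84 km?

2860 kg/m³

Pratt balance: ρ_ref D = ρ (D + h).
ρ = ρ_ref D/(D + h) = 2900 × 128 km/(128 km + 1.84 km) = 2860 kg/m³.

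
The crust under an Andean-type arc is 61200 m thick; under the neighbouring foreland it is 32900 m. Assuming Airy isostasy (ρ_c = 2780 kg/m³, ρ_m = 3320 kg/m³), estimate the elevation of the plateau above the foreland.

Excess crust Δ = 61200 m − 32900 m = 28300 m, split between elevation h and root r with h + r = Δ.
Airy balance ρ_c h = (ρ_m − ρ_c) r gives r = h ρ_c/(ρ_m − ρ_c), so h (1 + ρ_c/(ρ_m − ρ_c)) = Δ, i.e. h = Δ (ρ_m − ρ_c)/ρ_m.
h = 28300 m × 540/3320 = 4600 m.

4600 m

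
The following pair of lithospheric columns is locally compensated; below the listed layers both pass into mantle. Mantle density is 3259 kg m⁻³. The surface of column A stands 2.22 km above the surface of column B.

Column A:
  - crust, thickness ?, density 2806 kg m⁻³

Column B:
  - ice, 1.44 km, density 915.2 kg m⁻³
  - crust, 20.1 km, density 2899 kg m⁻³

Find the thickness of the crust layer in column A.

39.4 km

Take the compensation level at the base of the deeper column (depth z_c below the surface of column A) and equate Σ ρ_i t_i down to z_c; mantle fills any gap and the z_c terms cancel.
Column A: x×2806 + (z_c − 0 − x)×3259
Column B: 2.22×0 + 1.44×915.2 + 20.1×2899 + (z_c − 2.22 − 21.54)×3259
The z_c×3259 term appears on both sides and cancels. Collect the known terms of each column as K = Σ(ρt)_known − 3259 × (depth of known layers): K_A = 0 − 3259×0 = 0; K_B = 59587.788 − 3259×(2.22 + 21.54) = −17846.052.
Balance: K_A − x×(3259 − 2806) = K_B, so x = (K_A − K_B)/(3259 − 2806) = 17846.1/453 = 39.4 km.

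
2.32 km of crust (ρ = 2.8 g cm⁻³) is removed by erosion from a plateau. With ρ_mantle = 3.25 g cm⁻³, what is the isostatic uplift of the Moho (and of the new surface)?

Unloading: uplift u = e ρ_c/ρ_m = 2.32 km × 2.8/3.25 = 2 km.

2 km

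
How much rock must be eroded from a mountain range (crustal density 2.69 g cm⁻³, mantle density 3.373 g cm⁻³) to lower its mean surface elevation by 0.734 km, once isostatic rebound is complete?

3.62 km

Net drop Δ = e − u = e − e ρ_c/ρ_m = e (ρ_m − ρ_c)/ρ_m.
e = Δ ρ_m/(ρ_m − ρ_c) = 0.734 km × 3.373/0.683 = 3.62 km.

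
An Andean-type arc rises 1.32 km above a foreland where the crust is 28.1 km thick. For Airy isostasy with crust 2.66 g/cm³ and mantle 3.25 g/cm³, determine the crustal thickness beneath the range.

35.4 km

Root depth r = h ρ_c / (ρ_m − ρ_c) = 1.32 km × 2.66 / 0.59 = 5.951 km.
Total thickness = T + h + r = 28.1 km + 1.32 km + 5.951 km = 35.4 km.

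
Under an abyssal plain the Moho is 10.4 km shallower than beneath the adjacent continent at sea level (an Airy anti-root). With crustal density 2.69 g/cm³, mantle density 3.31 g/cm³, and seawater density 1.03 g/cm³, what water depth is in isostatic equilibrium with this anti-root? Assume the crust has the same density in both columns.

3.88 km

Replacing a thickness d of crust by seawater at the top must be balanced by replacing crust with mantle at the base: d (ρ_c − ρ_w) = a (ρ_m − ρ_c).
d = a (ρ_m − ρ_c)/(ρ_c − ρ_w) = 10.4 km × 0.62/1.66 = 3.88 km.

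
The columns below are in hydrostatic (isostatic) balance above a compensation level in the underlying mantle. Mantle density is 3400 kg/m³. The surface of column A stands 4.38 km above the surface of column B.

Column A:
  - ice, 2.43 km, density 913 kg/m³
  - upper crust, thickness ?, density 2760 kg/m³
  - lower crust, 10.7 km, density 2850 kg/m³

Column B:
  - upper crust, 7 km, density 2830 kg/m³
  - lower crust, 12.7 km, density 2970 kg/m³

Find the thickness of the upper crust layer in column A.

Take the compensation level at the base of the deeper column (depth z_c below the surface of column A) and equate Σ ρ_i t_i down to z_c; mantle fills any gap and the z_c terms cancel.
Column A: 2.43×913 + x×2760 + 10.7×2850 + (z_c − 13.13 − x)×3400
Column B: 4.38×0 + 7×2830 + 12.7×2970 + (z_c − 4.38 − 19.7)×3400
The z_c×3400 term appears on both sides and cancels. Collect the known terms of each column as K = Σ(ρt)_known − 3400 × (depth of known layers): K_A = 32713.59 − 3400×13.13 = −11928.41; K_B = 57529 − 3400×(4.38 + 19.7) = −24343.
Balance: K_A − x×(3400 − 2760) = K_B, so x = (K_A − K_B)/(3400 − 2760) = 12414.6/640 = 19.4 km.

19.4 km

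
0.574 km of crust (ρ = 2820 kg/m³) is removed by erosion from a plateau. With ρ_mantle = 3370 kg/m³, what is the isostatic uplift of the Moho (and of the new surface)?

Unloading: uplift u = e ρ_c/ρ_m = 0.574 km × 2820/3370 = 0.48 km.

0.48 km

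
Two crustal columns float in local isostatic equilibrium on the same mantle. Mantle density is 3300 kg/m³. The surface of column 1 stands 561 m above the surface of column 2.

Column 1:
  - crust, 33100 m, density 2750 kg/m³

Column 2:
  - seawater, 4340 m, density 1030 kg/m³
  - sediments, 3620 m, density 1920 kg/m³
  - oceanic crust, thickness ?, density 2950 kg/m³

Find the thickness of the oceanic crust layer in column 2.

Take the compensation level at the base of the deeper column (depth z_c below the surface of column 1) and equate Σ ρ_i t_i down to z_c; mantle fills any gap and the z_c terms cancel.
Column 1: 33100×2750 + (z_c − 33100)×3300
Column 2: 561×0 + 4340×1030 + 3620×1920 + x×2950 + (z_c − 561 − 7960 − x)×3300
The z_c×3300 term appears on both sides and cancels. Collect the known terms of each column as K = Σ(ρt)_known − 3300 × (depth of known layers): K_1 = 91025000 − 3300×33100 = −18205000; K_2 = 11420600 − 3300×(561 + 7960) = −16698700.
Balance: K_1 = K_2 − x×(3300 − 2950), so x = (K_2 − K_1)/(3300 − 2950) = 1506300/350 = 4300 m.

4300 m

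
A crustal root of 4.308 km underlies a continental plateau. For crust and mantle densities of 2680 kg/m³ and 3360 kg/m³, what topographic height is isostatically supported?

1.09 km

Balancing pressure at the compensation depth: ρ_c h = (ρ_m − ρ_c) r.
h = r (ρ_m − ρ_c) / ρ_c = 4.308 km × (3360 − 2680) / 2680 = 1.09 km.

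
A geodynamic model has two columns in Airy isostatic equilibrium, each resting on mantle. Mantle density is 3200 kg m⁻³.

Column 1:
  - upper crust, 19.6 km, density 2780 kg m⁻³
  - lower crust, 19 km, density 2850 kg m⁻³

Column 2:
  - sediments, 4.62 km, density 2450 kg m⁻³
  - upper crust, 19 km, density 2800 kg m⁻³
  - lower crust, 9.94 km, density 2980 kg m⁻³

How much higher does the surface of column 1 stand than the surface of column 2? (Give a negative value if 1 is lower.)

0.509 km

For any compensation level in the mantle, the mantle terms cancel and isostasy reduces to e = (Σt_1 − Σt_2) − (Σ(ρt)_1 − Σ(ρt)_2) / ρ_m.
Σt_1 = 38.6 km; Σt_2 = 33.56 km; Σ(ρt)_1 = 108638; Σ(ρt)_2 = 94140.2 (in km·kg m⁻³).
e = (38.6 − 33.56) − (108638 − 94140.2) / 3200 = 0.509 km.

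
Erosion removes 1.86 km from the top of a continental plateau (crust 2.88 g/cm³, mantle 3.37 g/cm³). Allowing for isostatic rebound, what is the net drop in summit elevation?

Rebound u = e ρ_c/ρ_m = 1.86 km × 2.88/3.37 = 1.59 km.
Net surface drop = e − u = 1.86 km − 1.59 km = e (ρ_m − ρ_c)/ρ_m = 0.27 km.

0.27 km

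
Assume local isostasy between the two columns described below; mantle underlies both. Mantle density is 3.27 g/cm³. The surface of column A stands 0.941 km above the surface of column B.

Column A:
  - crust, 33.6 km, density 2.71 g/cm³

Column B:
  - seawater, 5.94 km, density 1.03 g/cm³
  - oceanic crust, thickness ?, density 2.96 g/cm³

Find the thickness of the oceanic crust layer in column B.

7.85 km

Take the compensation level at the base of the deeper column (depth z_c below the surface of column A) and equate Σ ρ_i t_i down to z_c; mantle fills any gap and the z_c terms cancel.
Column A: 33.6×2.71 + (z_c − 33.6)×3.27
Column B: 0.941×0 + 5.94×1.03 + x×2.96 + (z_c − 0.941 − 5.94 − x)×3.27
The z_c×3.27 term appears on both sides and cancels. Collect the known terms of each column as K = Σ(ρt)_known − 3.27 × (depth of known layers): K_A = 91.056 − 3.27×33.6 = −18.816; K_B = 6.1182 − 3.27×(0.941 + 5.94) = −16.38267.
Balance: K_A = K_B − x×(3.27 − 2.96), so x = (K_B − K_A)/(3.27 − 2.96) = 2.43333/0.31 = 7.85 km.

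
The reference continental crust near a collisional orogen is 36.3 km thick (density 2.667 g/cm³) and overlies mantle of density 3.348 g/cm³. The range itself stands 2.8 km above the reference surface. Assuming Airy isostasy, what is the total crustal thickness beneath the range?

Root depth r = h ρ_c / (ρ_m − ρ_c) = 2.8 km × 2.667 / 0.681 = 10.97 km.
Total thickness = T + h + r = 36.3 km + 2.8 km + 10.97 km = 50.1 km.

50.1 km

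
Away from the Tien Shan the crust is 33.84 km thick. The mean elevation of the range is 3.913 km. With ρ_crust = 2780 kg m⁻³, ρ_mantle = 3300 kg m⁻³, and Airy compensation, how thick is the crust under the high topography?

Root depth r = h ρ_c / (ρ_m − ρ_c) = 3.913 km × 2780 / 520 = 20.92 km.
Total thickness = T + h + r = 33.84 km + 3.913 km + 20.92 km = 58.7 km.

58.7 km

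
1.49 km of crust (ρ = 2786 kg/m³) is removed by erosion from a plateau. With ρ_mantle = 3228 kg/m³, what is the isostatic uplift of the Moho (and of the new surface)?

1.29 km

Unloading: uplift u = e ρ_c/ρ_m = 1.49 km × 2786/3228 = 1.29 km.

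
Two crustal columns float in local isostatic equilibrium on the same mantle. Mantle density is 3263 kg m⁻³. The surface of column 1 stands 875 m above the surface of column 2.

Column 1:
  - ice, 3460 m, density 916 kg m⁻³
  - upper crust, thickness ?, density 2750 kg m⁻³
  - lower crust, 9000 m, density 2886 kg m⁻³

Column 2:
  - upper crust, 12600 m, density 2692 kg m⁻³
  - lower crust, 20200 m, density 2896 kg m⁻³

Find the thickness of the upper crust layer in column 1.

Take the compensation level at the base of the deeper column (depth z_c below the surface of column 1) and equate Σ ρ_i t_i down to z_c; mantle fills any gap and the z_c terms cancel.
Column 1: 3460×916 + x×2750 + 9000×2886 + (z_c − 12460 − x)×3263
Column 2: 875×0 + 12600×2692 + 20200×2896 + (z_c − 875 − 32800)×3263
The z_c×3263 term appears on both sides and cancels. Collect the known terms of each column as K = Σ(ρt)_known − 3263 × (depth of known layers): K_1 = 29143360 − 3263×12460 = −11513620; K_2 = 92418400 − 3263×(875 + 32800) = −17463125.
Balance: K_1 − x×(3263 − 2750) = K_2, so x = (K_1 − K_2)/(3263 − 2750) = 5949500/513 = 11600 m.

11600 m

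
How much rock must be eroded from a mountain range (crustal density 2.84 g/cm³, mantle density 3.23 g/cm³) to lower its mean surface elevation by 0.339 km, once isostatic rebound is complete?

2.81 km

Net drop Δ = e − u = e − e ρ_c/ρ_m = e (ρ_m − ρ_c)/ρ_m.
e = Δ ρ_m/(ρ_m − ρ_c) = 0.339 km × 3.23/0.39 = 2.81 km.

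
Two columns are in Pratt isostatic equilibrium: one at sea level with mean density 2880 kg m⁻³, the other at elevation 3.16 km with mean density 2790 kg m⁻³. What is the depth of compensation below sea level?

ρ_ref D = ρ (D + h) → D (ρ_ref − ρ) = ρ h.
D = ρ h/(ρ_ref − ρ) = 2790 × 3.16 km/(2880 − 2790) = 98 km.

98 km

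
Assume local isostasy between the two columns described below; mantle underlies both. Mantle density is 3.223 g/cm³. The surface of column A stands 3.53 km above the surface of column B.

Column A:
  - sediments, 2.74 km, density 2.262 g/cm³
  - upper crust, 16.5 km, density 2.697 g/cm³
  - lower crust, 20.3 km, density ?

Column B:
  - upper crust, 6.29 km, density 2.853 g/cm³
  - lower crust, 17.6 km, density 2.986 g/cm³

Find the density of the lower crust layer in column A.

2.9 g/cm³

Take the compensation level at the base of the deeper column (depth z_c below the surface of column A) and equate Σ ρ_i t_i down to z_c; mantle fills any gap and the z_c terms cancel.
Column A: 2.74×2.262 + 16.5×2.697 + 20.3×ρ + (z_c − 39.54)×3.223
Column B: 3.53×0 + 6.29×2.853 + 17.6×2.986 + (z_c − 3.53 − 23.89)×3.223
The z_c×3.223 term appears on both sides and cancels. Collect the known terms of each column as K = Σ(ρt)_known − 3.223 × (depth of known layers): K_A = 50.69838 − 3.223×39.54 = −76.73904; K_B = 70.49897 − 3.223×(3.53 + 23.89) = −17.87569.
Balance: K_A + 20.3×ρ = K_B, so ρ = (K_B − K_A)/20.3 = 58.8633/20.3 = 2.9 g/cm³.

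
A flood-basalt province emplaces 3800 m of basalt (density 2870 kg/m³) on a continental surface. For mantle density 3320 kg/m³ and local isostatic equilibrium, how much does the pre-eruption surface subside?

3280 m

Subaerial loading: s = t ρ_load / ρ_m.
s = 3800 m × 2870/3320 = 3280 m.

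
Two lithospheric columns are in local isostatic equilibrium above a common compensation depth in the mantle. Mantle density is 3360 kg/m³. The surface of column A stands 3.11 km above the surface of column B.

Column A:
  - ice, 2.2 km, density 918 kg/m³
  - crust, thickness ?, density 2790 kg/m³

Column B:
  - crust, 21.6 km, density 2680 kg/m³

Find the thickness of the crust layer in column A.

34.7 km

Take the compensation level at the base of the deeper column (depth z_c below the surface of column A) and equate Σ ρ_i t_i down to z_c; mantle fills any gap and the z_c terms cancel.
Column A: 2.2×918 + x×2790 + (z_c − 2.2 − x)×3360
Column B: 3.11×0 + 21.6×2680 + (z_c − 3.11 − 21.6)×3360
The z_c×3360 term appears on both sides and cancels. Collect the known terms of each column as K = Σ(ρt)_known − 3360 × (depth of known layers): K_A = 2019.6 − 3360×2.2 = −5372.4; K_B = 57888 − 3360×(3.11 + 21.6) = −25137.6.
Balance: K_A − x×(3360 − 2790) = K_B, so x = (K_A − K_B)/(3360 − 2790) = 19765.2/570 = 34.7 km.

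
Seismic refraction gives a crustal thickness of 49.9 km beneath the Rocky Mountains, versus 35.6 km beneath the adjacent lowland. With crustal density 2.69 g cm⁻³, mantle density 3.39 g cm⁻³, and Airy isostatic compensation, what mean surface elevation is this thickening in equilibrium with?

Excess crust Δ = 49.9 km − 35.6 km = 14.3 km, split between elevation h and root r with h + r = Δ.
Airy balance ρ_c h = (ρ_m − ρ_c) r gives r = h ρ_c/(ρ_m − ρ_c), so h (1 + ρ_c/(ρ_m − ρ_c)) = Δ, i.e. h = Δ (ρ_m − ρ_c)/ρ_m.
h = 14.3 km × 0.7/3.39 = 2.95 km.

2.95 km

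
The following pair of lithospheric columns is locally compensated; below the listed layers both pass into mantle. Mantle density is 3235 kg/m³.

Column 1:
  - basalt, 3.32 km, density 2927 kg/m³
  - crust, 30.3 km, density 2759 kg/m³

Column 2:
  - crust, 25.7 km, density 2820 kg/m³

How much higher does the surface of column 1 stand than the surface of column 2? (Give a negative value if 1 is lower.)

1.48 km

For any compensation level in the mantle, the mantle terms cancel and isostasy reduces to e = (Σt_1 − Σt_2) − (Σ(ρt)_1 − Σ(ρt)_2) / ρ_m.
Σt_1 = 33.62 km; Σt_2 = 25.7 km; Σ(ρt)_1 = 93315.34; Σ(ρt)_2 = 72474 (in km·kg/m³).
e = (33.62 − 25.7) − (93315.34 − 72474) / 3235 = 1.48 km.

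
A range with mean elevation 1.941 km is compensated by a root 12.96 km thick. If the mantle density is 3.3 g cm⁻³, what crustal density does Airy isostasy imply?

2.87 g cm⁻³

ρ_c h = (ρ_m − ρ_c) r → ρ_c (h + r) = ρ_m r → ρ_c = ρ_m r / (h + r).
ρ_c = 3.3 × 12.96 km / (1.941 km + 12.96 km) = 2.87 g cm⁻³.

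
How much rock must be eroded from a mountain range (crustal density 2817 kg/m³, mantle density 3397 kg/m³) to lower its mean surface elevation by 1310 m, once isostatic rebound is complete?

Net drop Δ = e − u = e − e ρ_c/ρ_m = e (ρ_m − ρ_c)/ρ_m.
e = Δ ρ_m/(ρ_m − ρ_c) = 1310 m × 3397/580 = 7670 m.

7670 m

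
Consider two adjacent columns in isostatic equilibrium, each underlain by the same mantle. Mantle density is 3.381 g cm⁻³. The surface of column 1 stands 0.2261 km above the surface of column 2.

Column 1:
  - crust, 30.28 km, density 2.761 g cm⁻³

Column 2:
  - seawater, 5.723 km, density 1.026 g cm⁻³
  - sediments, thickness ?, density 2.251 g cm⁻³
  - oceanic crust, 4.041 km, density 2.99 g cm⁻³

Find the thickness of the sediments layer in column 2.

Take the compensation level at the base of the deeper column (depth z_c below the surface of column 1) and equate Σ ρ_i t_i down to z_c; mantle fills any gap and the z_c terms cancel.
Column 1: 30.28×2.761 + (z_c − 30.28)×3.381
Column 2: 0.2261×0 + 5.723×1.026 + x×2.251 + 4.041×2.99 + (z_c − 0.2261 − 9.764 − x)×3.381
The z_c×3.381 term appears on both sides and cancels. Collect the known terms of each column as K = Σ(ρt)_known − 3.381 × (depth of known layers): K_1 = 83.60308 − 3.381×30.28 = −18.7736; K_2 = 17.954388 − 3.381×(0.2261 + 9.764) = −15.8221401.
Balance: K_1 = K_2 − x×(3.381 − 2.251), so x = (K_2 − K_1)/(3.381 − 2.251) = 2.95146/1.13 = 2.61 km.

2.61 km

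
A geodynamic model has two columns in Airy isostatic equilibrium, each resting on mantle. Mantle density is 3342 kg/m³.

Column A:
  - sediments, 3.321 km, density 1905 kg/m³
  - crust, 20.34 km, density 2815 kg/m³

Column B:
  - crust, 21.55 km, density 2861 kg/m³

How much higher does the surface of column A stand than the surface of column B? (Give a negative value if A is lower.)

1.53 km

For any compensation level in the mantle, the mantle terms cancel and isostasy reduces to e = (Σt_A − Σt_B) − (Σ(ρt)_A − Σ(ρt)_B) / ρ_m.
Σt_A = 23.661 km; Σt_B = 21.55 km; Σ(ρt)_A = 63583.605; Σ(ρt)_B = 61654.55 (in km·kg/m³).
e = (23.661 − 21.55) − (63583.605 − 61654.55) / 3342 = 1.53 km.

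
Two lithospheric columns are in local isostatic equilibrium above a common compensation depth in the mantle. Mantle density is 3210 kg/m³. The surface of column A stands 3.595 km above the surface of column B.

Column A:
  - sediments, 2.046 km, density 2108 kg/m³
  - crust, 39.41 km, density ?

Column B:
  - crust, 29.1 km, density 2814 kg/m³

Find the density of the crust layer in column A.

2680 kg/m³

Take the compensation level at the base of the deeper column (depth z_c below the surface of column A) and equate Σ ρ_i t_i down to z_c; mantle fills any gap and the z_c terms cancel.
Column A: 2.046×2108 + 39.41×ρ + (z_c − 41.456)×3210
Column B: 3.595×0 + 29.1×2814 + (z_c − 3.595 − 29.1)×3210
The z_c×3210 term appears on both sides and cancels. Collect the known terms of each column as K = Σ(ρt)_known − 3210 × (depth of known layers): K_A = 4312.968 − 3210×41.456 = −128760.792; K_B = 81887.4 − 3210×(3.595 + 29.1) = −23063.55.
Balance: K_A + 39.41×ρ = K_B, so ρ = (K_B − K_A)/39.41 = 105697/39.41 = 2680 kg/m³.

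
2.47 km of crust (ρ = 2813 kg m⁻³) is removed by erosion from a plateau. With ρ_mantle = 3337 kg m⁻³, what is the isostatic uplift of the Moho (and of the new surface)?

2.08 km

Unloading: uplift u = e ρ_c/ρ_m = 2.47 km × 2813/3337 = 2.08 km.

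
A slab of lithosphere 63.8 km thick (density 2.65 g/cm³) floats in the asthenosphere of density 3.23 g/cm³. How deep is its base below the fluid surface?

Draft d = t ρ_obj/ρ_fluid = 63.8 km × 2.65/3.23 = 52.3 km.

52.3 km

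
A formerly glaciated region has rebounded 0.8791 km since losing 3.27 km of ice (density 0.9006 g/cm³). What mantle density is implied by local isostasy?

3.35 g/cm³

ρ_m = ρ_ice t / u = 0.9006 × 3.27 km/0.8791 km = 3.35 g/cm³.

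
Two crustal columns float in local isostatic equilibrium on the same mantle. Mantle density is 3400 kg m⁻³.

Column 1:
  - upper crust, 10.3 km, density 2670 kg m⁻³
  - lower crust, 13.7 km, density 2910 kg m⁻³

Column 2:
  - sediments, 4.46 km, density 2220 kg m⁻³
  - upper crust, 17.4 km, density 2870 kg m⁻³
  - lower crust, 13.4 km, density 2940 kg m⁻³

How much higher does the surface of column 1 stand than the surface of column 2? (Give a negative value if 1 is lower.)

For any compensation level in the mantle, the mantle terms cancel and isostasy reduces to e = (Σt_1 − Σt_2) − (Σ(ρt)_1 − Σ(ρt)_2) / ρ_m.
Σt_1 = 24 km; Σt_2 = 35.26 km; Σ(ρt)_1 = 67368; Σ(ρt)_2 = 99235.2 (in km·kg m⁻³).
e = (24 − 35.26) − (67368 − 99235.2) / 3400 = −1.89 km.

−1.89 km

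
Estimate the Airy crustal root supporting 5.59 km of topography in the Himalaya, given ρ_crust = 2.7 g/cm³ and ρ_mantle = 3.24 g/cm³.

For local isostatic compensation: the weight of the topography is balanced by the buoyancy of the root, ρ_c h = (ρ_m − ρ_c) r.
r = h · ρ_c / (ρ_m − ρ_c) = 5.59 km × 2.7 / (3.24 − 2.7) = 27.9 km.

27.9 km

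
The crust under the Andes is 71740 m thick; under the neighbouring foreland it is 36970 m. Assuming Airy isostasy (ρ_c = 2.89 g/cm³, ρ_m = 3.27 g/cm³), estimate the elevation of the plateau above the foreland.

Excess crust Δ = 71740 m − 36970 m = 34770 m, split between elevation h and root r with h + r = Δ.
Airy balance ρ_c h = (ρ_m − ρ_c) r gives r = h ρ_c/(ρ_m − ρ_c), so h (1 + ρ_c/(ρ_m − ρ_c)) = Δ, i.e. h = Δ (ρ_m − ρ_c)/ρ_m.
h = 34770 m × 0.38/3.27 = 4040 m.

4040 m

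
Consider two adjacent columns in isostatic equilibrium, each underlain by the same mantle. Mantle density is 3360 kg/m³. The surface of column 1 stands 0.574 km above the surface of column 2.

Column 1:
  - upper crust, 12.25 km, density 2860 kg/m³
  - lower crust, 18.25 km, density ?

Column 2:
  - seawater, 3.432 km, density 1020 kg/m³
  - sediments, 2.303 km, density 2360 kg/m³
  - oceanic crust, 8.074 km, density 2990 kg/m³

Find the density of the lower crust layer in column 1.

Take the compensation level at the base of the deeper column (depth z_c below the surface of column 1) and equate Σ ρ_i t_i down to z_c; mantle fills any gap and the z_c terms cancel.
Column 1: 12.25×2860 + 18.25×ρ + (z_c − 30.5)×3360
Column 2: 0.574×0 + 3.432×1020 + 2.303×2360 + 8.074×2990 + (z_c − 0.574 − 13.809)×3360
The z_c×3360 term appears on both sides and cancels. Collect the known terms of each column as K = Σ(ρt)_known − 3360 × (depth of known layers): K_1 = 35035 − 3360×30.5 = −67445; K_2 = 33076.98 − 3360×(0.574 + 13.809) = −15249.9.
Balance: K_1 + 18.25×ρ = K_2, so ρ = (K_2 − K_1)/18.25 = 52195.1/18.25 = 2860 kg/m³.

2860 kg/m³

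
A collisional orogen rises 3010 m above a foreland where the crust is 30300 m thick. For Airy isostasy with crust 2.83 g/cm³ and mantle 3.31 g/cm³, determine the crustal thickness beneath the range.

Root depth r = h ρ_c / (ρ_m − ρ_c) = 3010 m × 2.83 / 0.48 = 17750 m.
Total thickness = T + h + r = 30300 m + 3010 m + 17750 m = 51100 m.

51100 m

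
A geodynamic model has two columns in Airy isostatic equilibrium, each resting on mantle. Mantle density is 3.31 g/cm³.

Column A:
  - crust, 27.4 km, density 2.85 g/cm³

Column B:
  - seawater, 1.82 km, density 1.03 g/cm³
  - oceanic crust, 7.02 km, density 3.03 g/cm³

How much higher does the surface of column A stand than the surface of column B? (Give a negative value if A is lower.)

1.96 km

For any compensation level in the mantle, the mantle terms cancel and isostasy reduces to e = (Σt_A − Σt_B) − (Σ(ρt)_A − Σ(ρt)_B) / ρ_m.
Σt_A = 27.4 km; Σt_B = 8.84 km; Σ(ρt)_A = 78.09; Σ(ρt)_B = 23.1452 (in km·g/cm³).
e = (27.4 − 8.84) − (78.09 − 23.1452) / 3.31 = 1.96 km.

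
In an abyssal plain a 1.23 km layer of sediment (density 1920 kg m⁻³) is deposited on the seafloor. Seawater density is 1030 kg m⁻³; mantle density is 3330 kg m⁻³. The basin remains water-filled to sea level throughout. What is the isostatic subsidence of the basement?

0.476 km

Submarine loading: the sediment displaces seawater, and the subsidence is in turn flooded, so s (ρ_m − ρ_w) = t (ρ_sed − ρ_w).
s = 1.23 km × (1920 − 1030) / (3330 − 1030) = 0.476 km.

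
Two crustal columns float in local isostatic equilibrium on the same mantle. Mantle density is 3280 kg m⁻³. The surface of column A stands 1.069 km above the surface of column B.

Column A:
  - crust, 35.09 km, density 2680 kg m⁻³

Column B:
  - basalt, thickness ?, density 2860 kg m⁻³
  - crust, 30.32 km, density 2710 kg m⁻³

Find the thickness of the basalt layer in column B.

0.632 km

Take the compensation level at the base of the deeper column (depth z_c below the surface of column A) and equate Σ ρ_i t_i down to z_c; mantle fills any gap and the z_c terms cancel.
Column A: 35.09×2680 + (z_c − 35.09)×3280
Column B: 1.069×0 + x×2860 + 30.32×2710 + (z_c − 1.069 − 30.32 − x)×3280
The z_c×3280 term appears on both sides and cancels. Collect the known terms of each column as K = Σ(ρt)_known − 3280 × (depth of known layers): K_A = 94041.2 − 3280×35.09 = −21054; K_B = 82167.2 − 3280×(1.069 + 30.32) = −20788.72.
Balance: K_A = K_B − x×(3280 − 2860), so x = (K_B − K_A)/(3280 − 2860) = 265.28/420 = 0.632 km.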